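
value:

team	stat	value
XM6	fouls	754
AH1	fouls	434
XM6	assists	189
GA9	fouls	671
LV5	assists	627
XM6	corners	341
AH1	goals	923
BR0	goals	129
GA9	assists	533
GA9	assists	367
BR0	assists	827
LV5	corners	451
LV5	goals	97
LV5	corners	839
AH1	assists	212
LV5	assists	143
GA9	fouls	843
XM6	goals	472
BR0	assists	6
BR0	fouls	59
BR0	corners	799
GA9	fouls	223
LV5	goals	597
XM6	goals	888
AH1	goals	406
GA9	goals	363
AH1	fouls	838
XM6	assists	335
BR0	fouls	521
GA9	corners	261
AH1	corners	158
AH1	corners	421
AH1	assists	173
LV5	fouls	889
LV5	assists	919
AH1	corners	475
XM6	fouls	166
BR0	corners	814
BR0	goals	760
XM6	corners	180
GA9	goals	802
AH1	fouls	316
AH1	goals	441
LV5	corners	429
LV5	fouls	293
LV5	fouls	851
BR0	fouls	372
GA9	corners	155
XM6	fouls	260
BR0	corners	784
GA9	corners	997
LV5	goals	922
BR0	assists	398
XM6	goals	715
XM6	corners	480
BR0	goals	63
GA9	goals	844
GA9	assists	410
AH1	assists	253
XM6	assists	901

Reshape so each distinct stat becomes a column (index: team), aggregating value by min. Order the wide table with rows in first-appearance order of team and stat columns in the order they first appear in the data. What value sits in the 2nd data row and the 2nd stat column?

With rows in first-appearance order of team, row 2 is team=AH1. stat columns in first-appearance order: fouls, assists, corners, goals; column 2 is assists.
Long rows with team=AH1, stat=assists: min(212, 173, 253) = 173.

173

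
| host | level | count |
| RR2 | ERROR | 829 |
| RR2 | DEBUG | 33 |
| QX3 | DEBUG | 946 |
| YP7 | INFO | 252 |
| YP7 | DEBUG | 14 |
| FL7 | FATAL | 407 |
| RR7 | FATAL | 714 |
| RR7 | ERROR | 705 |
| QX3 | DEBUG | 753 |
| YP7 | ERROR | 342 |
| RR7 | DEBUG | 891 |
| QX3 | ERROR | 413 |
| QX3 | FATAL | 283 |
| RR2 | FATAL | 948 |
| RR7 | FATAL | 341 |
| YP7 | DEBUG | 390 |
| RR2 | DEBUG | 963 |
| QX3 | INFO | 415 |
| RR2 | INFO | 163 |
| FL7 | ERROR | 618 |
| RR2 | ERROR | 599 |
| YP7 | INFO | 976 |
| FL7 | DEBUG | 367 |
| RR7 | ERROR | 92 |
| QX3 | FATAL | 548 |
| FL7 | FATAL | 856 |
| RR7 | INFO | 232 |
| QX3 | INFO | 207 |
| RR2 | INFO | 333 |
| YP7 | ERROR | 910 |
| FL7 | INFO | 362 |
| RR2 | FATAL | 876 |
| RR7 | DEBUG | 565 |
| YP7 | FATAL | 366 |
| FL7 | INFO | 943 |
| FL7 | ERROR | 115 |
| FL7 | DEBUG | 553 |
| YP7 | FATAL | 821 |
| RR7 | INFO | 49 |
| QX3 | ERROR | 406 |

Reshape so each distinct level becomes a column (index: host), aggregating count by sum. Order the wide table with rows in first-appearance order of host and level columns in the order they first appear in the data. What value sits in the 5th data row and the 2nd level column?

With rows in first-appearance order of host, row 5 is host=RR7. level columns in first-appearance order: ERROR, DEBUG, INFO, FATAL; column 2 is DEBUG.
Long rows with host=RR7, level=DEBUG: 891 + 565 = 1456.

1456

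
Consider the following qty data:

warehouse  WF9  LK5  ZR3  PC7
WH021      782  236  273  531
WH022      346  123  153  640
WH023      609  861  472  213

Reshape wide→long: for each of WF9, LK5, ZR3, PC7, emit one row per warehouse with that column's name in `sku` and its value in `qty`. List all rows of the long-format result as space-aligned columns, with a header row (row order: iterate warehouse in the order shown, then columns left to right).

Each (warehouse, column) pair becomes one row: 3 × 4 = 12 rows.
For example, (WH021, WF9) → qty=782.

warehouse  sku  qty
WH021      WF9  782
WH021      LK5  236
WH021      ZR3  273
WH021      PC7  531
WH022      WF9  346
WH022      LK5  123
WH022      ZR3  153
WH022      PC7  640
WH023      WF9  609
WH023      LK5  861
WH023      ZR3  472
WH023      PC7  213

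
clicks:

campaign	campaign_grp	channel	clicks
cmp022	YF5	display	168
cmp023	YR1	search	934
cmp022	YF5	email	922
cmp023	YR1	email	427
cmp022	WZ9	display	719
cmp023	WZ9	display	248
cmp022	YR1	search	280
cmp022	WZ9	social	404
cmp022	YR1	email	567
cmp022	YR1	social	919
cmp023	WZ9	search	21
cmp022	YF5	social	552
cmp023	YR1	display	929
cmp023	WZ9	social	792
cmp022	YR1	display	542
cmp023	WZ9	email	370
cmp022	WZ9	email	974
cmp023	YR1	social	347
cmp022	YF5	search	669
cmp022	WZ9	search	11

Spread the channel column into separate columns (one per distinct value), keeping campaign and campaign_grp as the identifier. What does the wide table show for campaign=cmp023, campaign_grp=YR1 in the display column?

929

Wide layout: rows indexed by campaign and campaign_grp, columns are the 4 distinct channel values (display, search, email, social).
Cell (campaign=cmp023, campaign_grp=YR1, channel=display) draws from the long row where campaign=cmp023, campaign_grp=YR1 and channel=display, which has clicks=929.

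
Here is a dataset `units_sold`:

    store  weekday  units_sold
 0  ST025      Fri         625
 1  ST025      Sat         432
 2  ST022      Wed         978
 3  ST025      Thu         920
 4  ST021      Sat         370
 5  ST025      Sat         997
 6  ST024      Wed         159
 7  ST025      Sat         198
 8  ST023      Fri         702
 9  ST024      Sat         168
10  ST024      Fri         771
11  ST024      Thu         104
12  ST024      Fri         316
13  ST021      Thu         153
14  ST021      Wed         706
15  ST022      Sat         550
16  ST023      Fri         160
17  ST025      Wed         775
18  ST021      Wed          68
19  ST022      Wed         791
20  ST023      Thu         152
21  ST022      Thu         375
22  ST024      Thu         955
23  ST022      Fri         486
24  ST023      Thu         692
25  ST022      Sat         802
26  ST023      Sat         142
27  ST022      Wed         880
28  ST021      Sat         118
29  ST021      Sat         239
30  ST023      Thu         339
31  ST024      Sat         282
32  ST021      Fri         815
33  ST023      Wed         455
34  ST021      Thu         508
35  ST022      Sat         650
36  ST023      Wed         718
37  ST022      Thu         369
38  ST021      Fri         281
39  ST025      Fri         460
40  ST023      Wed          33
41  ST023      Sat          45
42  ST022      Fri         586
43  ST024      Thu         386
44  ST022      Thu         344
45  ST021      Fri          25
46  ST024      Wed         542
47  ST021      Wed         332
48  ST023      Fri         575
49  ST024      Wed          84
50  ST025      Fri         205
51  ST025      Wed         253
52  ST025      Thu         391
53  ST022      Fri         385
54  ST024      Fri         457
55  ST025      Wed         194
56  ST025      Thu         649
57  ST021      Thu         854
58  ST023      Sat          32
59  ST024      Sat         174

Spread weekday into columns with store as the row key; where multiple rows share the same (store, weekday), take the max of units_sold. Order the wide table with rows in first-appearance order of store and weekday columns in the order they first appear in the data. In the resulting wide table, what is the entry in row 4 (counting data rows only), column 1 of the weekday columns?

With rows in first-appearance order of store, row 4 is store=ST024. weekday columns in first-appearance order: Fri, Sat, Wed, Thu; column 1 is Fri.
Long rows with store=ST024, weekday=Fri: max(771, 316, 457) = 771.

771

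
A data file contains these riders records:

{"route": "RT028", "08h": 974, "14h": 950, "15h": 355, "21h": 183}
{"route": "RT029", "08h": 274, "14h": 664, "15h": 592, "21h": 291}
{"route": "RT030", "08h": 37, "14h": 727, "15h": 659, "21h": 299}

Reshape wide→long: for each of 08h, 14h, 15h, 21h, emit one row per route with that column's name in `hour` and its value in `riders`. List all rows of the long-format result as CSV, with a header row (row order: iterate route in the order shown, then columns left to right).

route,hour,riders
RT028,08h,974
RT028,14h,950
RT028,15h,355
RT028,21h,183
RT029,08h,274
RT029,14h,664
RT029,15h,592
RT029,21h,291
RT030,08h,37
RT030,14h,727
RT030,15h,659
RT030,21h,299

Each (route, column) pair becomes one row: 3 × 4 = 12 rows.
For example, (RT028, 08h) → riders=974.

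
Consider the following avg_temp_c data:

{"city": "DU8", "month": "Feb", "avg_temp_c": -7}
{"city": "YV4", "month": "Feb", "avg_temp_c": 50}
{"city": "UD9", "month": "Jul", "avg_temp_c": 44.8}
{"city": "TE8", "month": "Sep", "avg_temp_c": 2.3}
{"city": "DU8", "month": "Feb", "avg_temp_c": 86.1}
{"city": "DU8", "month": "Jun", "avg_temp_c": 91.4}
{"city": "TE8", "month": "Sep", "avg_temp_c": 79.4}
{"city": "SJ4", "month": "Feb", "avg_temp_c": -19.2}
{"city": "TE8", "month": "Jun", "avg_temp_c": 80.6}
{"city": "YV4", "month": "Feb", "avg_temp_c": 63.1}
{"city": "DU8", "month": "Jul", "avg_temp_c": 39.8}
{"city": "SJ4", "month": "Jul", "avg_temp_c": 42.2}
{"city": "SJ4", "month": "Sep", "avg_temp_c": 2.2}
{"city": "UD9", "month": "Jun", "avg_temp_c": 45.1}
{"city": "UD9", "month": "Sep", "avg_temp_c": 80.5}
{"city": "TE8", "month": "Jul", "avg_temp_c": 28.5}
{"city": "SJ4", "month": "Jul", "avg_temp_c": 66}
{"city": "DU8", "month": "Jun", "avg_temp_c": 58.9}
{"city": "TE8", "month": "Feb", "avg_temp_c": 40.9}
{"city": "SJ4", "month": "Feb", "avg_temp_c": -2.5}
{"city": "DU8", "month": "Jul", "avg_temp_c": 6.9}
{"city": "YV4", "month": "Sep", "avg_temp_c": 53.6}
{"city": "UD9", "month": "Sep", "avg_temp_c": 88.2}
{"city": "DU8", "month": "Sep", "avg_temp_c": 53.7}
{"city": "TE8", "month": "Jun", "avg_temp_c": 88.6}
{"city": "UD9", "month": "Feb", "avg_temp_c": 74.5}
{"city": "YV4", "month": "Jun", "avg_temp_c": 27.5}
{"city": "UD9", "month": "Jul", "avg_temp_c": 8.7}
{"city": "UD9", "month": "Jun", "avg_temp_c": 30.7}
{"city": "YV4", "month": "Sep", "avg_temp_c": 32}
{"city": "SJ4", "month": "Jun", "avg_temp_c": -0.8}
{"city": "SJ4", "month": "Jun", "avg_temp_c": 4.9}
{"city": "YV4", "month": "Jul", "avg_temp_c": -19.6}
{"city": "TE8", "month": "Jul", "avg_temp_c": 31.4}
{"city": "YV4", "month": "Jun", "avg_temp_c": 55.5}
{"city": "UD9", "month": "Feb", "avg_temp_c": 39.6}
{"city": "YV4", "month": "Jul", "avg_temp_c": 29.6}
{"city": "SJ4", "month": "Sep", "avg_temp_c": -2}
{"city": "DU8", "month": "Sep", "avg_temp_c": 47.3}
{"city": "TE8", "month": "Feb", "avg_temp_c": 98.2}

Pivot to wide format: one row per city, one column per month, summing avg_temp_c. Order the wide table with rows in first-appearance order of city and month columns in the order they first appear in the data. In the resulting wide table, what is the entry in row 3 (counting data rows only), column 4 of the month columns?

With rows in first-appearance order of city, row 3 is city=UD9. month columns in first-appearance order: Feb, Jul, Sep, Jun; column 4 is Jun.
Long rows with city=UD9, month=Jun: 45.1 + 30.7 = 75.8.

75.8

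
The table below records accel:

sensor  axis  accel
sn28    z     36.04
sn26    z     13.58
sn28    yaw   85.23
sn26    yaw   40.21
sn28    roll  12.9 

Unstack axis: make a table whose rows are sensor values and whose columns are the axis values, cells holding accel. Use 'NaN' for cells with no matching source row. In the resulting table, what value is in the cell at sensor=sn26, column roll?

NaN

No long-format row has sensor=sn26 and axis=roll, so the cell is NaN.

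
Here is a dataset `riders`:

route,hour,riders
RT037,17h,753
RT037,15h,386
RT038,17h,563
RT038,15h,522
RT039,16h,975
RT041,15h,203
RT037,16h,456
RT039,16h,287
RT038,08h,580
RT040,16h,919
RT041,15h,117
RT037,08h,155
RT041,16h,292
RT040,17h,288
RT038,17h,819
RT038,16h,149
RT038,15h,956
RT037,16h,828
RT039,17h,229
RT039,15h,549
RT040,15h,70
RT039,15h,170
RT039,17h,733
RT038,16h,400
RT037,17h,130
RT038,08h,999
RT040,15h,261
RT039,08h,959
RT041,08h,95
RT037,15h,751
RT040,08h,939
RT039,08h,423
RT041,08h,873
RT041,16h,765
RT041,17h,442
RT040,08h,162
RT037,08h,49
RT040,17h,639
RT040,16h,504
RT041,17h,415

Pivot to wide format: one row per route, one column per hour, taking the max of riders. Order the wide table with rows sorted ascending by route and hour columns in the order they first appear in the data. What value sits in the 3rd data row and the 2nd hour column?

549

With rows sorted ascending by route, row 3 is route=RT039. hour columns in first-appearance order: 17h, 15h, 16h, 08h; column 2 is 15h.
Long rows with route=RT039, hour=15h: max(549, 170) = 549.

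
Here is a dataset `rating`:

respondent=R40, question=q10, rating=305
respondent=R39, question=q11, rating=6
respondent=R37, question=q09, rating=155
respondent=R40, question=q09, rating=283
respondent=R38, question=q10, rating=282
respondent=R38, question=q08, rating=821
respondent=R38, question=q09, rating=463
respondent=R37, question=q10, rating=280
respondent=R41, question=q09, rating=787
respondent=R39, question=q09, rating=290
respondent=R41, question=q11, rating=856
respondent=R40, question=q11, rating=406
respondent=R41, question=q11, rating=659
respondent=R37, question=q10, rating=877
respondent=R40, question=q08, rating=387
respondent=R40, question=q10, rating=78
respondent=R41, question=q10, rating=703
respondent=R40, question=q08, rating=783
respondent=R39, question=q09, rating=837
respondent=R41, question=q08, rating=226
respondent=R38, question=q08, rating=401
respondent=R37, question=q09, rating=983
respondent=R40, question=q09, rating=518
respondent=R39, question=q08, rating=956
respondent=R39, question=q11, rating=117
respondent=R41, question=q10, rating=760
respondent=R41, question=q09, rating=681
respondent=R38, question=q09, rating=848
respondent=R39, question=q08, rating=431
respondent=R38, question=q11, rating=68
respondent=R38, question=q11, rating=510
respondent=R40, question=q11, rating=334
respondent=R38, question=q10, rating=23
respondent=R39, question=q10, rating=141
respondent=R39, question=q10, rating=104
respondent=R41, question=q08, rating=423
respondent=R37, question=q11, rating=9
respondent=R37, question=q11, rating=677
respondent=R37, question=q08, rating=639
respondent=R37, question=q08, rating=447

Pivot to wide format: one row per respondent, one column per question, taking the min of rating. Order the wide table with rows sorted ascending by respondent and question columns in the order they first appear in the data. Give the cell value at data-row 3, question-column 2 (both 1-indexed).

6

With rows sorted ascending by respondent, row 3 is respondent=R39. question columns in first-appearance order: q10, q11, q09, q08; column 2 is q11.
Long rows with respondent=R39, question=q11: min(6, 117) = 6.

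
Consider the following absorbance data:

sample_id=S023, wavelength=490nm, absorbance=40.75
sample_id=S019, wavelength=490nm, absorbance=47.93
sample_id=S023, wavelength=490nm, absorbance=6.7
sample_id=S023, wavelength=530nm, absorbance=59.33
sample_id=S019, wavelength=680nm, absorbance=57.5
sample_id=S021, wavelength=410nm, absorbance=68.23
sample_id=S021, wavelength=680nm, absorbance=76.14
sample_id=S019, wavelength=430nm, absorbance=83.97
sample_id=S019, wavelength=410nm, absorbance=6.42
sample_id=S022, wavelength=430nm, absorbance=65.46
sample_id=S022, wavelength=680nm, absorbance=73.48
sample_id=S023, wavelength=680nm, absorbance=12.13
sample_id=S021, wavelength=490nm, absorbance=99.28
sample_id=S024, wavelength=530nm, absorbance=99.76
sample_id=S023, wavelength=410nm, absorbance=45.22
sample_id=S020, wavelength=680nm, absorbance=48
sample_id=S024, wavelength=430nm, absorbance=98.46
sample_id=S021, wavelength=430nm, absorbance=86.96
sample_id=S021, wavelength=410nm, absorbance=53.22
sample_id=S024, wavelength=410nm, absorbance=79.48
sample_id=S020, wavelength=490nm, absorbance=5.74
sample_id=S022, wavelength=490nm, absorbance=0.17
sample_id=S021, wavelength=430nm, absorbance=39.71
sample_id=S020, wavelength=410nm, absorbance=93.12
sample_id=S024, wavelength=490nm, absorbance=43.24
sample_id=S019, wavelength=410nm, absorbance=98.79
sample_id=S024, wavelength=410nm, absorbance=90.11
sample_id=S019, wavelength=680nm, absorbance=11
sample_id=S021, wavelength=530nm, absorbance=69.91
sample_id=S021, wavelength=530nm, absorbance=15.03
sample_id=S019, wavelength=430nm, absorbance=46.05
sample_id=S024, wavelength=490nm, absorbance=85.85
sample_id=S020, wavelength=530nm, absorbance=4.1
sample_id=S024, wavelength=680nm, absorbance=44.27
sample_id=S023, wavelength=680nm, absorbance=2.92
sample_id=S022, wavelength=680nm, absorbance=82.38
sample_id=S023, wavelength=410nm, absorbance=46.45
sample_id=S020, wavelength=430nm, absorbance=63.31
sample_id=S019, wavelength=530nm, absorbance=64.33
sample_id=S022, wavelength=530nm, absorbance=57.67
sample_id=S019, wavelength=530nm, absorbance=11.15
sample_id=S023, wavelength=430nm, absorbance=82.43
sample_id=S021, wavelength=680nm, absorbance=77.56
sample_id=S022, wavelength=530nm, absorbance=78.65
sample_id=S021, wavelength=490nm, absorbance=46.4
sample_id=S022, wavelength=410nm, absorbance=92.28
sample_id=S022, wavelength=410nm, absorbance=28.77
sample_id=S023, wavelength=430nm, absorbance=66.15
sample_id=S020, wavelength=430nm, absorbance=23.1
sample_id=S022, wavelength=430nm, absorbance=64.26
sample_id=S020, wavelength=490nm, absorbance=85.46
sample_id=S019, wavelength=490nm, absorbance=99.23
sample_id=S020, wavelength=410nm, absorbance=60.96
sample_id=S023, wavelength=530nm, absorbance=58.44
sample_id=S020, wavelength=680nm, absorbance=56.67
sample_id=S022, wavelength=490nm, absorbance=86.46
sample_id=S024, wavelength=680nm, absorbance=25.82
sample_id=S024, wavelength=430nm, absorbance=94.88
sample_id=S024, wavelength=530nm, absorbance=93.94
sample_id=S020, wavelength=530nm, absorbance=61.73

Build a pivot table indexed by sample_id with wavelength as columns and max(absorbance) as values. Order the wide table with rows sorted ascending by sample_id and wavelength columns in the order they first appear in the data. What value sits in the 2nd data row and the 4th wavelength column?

With rows sorted ascending by sample_id, row 2 is sample_id=S020. wavelength columns in first-appearance order: 490nm, 530nm, 680nm, 410nm, 430nm; column 4 is 410nm.
Long rows with sample_id=S020, wavelength=410nm: max(93.12, 60.96) = 93.12.

93.12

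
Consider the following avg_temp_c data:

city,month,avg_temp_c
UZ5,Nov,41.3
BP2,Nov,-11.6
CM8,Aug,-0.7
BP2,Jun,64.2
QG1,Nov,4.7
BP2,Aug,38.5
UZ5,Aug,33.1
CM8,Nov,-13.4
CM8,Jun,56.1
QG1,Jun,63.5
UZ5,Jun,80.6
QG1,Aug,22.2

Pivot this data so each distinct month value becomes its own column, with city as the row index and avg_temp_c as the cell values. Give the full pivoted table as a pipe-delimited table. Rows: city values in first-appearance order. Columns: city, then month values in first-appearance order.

Columns: city plus the 3 distinct month values (Nov, Aug, Jun).
For example, row UZ5 column Nov takes avg_temp_c=41.3 from the long row (UZ5, Nov).

| city | Nov | Aug | Jun |
| UZ5 | 41.3 | 33.1 | 80.6 |
| BP2 | -11.6 | 38.5 | 64.2 |
| CM8 | -13.4 | -0.7 | 56.1 |
| QG1 | 4.7 | 22.2 | 63.5 |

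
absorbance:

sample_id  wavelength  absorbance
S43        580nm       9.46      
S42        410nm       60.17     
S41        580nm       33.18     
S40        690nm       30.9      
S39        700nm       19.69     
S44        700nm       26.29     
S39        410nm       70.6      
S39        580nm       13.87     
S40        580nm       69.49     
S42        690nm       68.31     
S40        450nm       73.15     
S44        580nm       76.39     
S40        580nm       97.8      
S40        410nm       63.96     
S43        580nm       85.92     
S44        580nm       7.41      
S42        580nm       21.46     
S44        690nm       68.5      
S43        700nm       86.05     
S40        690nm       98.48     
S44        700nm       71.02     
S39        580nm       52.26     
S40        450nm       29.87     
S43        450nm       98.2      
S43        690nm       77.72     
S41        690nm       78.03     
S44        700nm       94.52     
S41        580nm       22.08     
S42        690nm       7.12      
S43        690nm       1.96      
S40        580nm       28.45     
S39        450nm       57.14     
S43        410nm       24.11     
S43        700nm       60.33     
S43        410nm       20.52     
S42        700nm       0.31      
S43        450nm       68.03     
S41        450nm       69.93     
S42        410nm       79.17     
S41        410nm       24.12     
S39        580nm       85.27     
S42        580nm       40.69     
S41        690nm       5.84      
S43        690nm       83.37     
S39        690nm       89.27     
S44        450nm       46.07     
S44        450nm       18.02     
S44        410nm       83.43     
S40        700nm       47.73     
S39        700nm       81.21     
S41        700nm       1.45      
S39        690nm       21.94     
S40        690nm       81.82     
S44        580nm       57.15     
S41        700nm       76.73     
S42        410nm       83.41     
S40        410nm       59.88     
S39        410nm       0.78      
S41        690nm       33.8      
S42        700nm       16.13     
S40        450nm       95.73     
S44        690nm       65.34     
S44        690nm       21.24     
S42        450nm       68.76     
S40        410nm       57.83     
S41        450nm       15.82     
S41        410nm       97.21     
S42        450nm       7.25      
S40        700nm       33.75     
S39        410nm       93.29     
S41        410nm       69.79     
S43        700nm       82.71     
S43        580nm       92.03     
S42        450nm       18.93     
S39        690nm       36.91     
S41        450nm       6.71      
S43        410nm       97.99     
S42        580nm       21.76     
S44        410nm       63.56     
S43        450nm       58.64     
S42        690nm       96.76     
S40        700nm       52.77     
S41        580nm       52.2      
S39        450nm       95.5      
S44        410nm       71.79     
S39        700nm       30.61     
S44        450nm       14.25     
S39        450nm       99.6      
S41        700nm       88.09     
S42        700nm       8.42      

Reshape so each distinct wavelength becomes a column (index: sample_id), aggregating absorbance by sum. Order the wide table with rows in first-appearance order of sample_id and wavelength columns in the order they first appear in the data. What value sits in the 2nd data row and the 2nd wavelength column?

With rows in first-appearance order of sample_id, row 2 is sample_id=S42. wavelength columns in first-appearance order: 580nm, 410nm, 690nm, 700nm, 450nm; column 2 is 410nm.
Long rows with sample_id=S42, wavelength=410nm: 60.17 + 79.17 + 83.41 = 222.75.

222.75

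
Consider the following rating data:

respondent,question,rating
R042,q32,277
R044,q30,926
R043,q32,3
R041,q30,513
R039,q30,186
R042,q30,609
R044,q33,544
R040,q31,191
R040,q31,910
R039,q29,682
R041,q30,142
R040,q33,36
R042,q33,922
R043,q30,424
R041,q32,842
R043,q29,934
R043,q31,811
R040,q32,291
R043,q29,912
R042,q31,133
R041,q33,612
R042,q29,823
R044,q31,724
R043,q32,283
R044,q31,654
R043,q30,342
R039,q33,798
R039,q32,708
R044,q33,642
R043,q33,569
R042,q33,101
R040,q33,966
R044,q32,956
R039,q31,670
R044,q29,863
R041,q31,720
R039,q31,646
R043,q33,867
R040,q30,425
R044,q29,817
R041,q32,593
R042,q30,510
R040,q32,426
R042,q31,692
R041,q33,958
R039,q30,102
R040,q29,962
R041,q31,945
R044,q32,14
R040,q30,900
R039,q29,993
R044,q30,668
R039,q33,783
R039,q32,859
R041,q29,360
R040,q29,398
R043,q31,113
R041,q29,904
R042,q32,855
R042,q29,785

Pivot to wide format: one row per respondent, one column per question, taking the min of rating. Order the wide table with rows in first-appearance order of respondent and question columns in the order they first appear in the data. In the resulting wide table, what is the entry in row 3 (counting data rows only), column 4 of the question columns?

With rows in first-appearance order of respondent, row 3 is respondent=R043. question columns in first-appearance order: q32, q30, q33, q31, q29; column 4 is q31.
Long rows with respondent=R043, question=q31: min(811, 113) = 113.

113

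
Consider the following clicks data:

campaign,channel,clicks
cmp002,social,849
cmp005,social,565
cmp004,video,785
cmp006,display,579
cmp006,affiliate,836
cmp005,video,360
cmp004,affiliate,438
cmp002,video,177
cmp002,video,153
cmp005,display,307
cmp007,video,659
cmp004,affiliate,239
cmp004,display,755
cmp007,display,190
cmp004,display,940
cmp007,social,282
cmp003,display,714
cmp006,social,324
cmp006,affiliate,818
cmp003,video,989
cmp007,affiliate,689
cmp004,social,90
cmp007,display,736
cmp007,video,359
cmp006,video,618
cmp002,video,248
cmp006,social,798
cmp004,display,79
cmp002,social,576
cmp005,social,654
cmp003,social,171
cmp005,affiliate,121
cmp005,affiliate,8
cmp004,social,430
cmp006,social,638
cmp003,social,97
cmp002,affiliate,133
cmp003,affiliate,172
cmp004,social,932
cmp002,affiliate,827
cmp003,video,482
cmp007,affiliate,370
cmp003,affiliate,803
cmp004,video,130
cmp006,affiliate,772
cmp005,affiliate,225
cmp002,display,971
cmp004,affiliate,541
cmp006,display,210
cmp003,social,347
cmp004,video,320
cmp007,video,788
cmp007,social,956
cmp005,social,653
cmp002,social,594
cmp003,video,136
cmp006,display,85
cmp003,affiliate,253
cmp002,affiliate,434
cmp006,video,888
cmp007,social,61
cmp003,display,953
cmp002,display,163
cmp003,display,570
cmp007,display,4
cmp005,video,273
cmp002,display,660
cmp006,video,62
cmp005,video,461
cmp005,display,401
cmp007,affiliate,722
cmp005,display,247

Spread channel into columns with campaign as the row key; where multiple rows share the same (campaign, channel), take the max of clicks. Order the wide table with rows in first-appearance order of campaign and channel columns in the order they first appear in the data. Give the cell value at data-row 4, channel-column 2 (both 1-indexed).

With rows in first-appearance order of campaign, row 4 is campaign=cmp006. channel columns in first-appearance order: social, video, display, affiliate; column 2 is video.
Long rows with campaign=cmp006, channel=video: max(618, 888, 62) = 888.

888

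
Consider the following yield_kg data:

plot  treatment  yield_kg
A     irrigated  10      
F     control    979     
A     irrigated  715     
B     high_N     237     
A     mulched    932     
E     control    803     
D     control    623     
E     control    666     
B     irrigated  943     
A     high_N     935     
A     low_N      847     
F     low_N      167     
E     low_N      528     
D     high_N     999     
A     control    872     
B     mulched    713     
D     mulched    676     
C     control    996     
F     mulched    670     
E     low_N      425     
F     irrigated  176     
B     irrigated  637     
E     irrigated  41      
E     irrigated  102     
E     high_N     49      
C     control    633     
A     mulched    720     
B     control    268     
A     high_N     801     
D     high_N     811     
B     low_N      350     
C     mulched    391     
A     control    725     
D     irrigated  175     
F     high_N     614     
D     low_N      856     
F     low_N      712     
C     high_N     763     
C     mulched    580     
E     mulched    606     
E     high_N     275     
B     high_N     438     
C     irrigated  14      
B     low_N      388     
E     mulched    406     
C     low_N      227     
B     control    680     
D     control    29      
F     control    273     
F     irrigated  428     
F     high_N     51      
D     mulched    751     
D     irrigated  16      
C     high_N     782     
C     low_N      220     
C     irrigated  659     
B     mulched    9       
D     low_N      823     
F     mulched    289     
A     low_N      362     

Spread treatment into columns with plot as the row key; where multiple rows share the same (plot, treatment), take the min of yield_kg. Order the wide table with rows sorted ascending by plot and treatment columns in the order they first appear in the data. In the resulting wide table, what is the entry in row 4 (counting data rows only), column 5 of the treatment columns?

823

With rows sorted ascending by plot, row 4 is plot=D. treatment columns in first-appearance order: irrigated, control, high_N, mulched, low_N; column 5 is low_N.
Long rows with plot=D, treatment=low_N: min(856, 823) = 823.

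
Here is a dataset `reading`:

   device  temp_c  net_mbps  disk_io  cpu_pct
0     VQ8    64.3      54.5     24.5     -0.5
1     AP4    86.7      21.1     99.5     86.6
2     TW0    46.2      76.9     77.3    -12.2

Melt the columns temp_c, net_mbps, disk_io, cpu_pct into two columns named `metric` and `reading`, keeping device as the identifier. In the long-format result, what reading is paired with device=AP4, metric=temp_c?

86.7

Unpivoting turns each (device, wide-column) pair into one long row.
The wide cell at row AP4, column temp_c holds 86.7, so the long row (AP4, temp_c) has reading=86.7.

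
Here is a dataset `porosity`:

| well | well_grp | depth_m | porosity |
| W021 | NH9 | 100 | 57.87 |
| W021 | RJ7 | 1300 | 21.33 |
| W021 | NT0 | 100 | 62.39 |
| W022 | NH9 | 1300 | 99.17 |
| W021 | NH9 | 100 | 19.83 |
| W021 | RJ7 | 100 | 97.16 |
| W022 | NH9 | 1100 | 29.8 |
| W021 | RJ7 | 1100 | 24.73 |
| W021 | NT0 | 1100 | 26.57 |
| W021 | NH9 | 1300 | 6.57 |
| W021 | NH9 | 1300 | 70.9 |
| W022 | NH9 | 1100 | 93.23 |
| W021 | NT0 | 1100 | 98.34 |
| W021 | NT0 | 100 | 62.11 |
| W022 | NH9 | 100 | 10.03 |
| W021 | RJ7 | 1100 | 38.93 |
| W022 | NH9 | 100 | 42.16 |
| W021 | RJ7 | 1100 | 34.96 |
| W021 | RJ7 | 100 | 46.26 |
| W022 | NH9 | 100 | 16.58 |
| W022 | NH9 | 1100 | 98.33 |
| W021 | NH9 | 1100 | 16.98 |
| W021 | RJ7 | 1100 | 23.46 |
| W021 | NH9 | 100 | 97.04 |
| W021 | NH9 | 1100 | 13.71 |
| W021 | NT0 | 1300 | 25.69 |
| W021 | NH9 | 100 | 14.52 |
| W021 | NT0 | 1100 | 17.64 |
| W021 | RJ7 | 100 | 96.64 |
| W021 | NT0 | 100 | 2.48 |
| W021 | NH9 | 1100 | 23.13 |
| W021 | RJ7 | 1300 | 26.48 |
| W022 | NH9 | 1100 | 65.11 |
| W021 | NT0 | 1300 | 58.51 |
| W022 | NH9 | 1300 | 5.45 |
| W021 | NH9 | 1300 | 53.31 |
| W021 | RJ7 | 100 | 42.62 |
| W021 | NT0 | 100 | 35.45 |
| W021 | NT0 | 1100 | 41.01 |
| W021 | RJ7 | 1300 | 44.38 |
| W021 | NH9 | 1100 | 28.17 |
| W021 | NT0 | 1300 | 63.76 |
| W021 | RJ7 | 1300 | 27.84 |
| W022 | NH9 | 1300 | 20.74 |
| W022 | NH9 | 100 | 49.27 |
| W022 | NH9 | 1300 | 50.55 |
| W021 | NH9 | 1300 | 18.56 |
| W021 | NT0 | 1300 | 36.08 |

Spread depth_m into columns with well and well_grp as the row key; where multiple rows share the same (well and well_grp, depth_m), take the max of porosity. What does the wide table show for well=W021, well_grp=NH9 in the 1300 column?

Rows with well=W021, well_grp=NH9 and depth_m=1300: porosity values are 6.57, 70.9, 53.31, 18.56.
max(6.57, 70.9, 53.31, 18.56) = 70.9.

70.9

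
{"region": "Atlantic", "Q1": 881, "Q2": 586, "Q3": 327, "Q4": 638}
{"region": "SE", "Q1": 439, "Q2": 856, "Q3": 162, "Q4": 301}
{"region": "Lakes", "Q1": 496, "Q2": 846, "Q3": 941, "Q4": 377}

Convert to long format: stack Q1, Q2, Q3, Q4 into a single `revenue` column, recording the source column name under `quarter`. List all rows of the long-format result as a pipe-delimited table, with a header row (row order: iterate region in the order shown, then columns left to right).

Each (region, column) pair becomes one row: 3 × 4 = 12 rows.
For example, (Atlantic, Q1) → revenue=881.

| region | quarter | revenue |
| Atlantic | Q1 | 881 |
| Atlantic | Q2 | 586 |
| Atlantic | Q3 | 327 |
| Atlantic | Q4 | 638 |
| SE | Q1 | 439 |
| SE | Q2 | 856 |
| SE | Q3 | 162 |
| SE | Q4 | 301 |
| Lakes | Q1 | 496 |
| Lakes | Q2 | 846 |
| Lakes | Q3 | 941 |
| Lakes | Q4 | 377 |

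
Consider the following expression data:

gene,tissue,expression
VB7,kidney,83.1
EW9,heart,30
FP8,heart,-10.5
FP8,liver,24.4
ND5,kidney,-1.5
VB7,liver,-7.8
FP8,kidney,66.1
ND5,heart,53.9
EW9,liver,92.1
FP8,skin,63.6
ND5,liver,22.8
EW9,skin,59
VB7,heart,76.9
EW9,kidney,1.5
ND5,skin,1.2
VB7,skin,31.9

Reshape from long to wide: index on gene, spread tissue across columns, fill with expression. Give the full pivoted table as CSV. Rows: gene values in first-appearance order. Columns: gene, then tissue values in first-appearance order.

gene,kidney,heart,liver,skin
VB7,83.1,76.9,-7.8,31.9
EW9,1.5,30,92.1,59
FP8,66.1,-10.5,24.4,63.6
ND5,-1.5,53.9,22.8,1.2

Columns: gene plus the 4 distinct tissue values (kidney, heart, liver, skin).
For example, row VB7 column kidney takes expression=83.1 from the long row (VB7, kidney).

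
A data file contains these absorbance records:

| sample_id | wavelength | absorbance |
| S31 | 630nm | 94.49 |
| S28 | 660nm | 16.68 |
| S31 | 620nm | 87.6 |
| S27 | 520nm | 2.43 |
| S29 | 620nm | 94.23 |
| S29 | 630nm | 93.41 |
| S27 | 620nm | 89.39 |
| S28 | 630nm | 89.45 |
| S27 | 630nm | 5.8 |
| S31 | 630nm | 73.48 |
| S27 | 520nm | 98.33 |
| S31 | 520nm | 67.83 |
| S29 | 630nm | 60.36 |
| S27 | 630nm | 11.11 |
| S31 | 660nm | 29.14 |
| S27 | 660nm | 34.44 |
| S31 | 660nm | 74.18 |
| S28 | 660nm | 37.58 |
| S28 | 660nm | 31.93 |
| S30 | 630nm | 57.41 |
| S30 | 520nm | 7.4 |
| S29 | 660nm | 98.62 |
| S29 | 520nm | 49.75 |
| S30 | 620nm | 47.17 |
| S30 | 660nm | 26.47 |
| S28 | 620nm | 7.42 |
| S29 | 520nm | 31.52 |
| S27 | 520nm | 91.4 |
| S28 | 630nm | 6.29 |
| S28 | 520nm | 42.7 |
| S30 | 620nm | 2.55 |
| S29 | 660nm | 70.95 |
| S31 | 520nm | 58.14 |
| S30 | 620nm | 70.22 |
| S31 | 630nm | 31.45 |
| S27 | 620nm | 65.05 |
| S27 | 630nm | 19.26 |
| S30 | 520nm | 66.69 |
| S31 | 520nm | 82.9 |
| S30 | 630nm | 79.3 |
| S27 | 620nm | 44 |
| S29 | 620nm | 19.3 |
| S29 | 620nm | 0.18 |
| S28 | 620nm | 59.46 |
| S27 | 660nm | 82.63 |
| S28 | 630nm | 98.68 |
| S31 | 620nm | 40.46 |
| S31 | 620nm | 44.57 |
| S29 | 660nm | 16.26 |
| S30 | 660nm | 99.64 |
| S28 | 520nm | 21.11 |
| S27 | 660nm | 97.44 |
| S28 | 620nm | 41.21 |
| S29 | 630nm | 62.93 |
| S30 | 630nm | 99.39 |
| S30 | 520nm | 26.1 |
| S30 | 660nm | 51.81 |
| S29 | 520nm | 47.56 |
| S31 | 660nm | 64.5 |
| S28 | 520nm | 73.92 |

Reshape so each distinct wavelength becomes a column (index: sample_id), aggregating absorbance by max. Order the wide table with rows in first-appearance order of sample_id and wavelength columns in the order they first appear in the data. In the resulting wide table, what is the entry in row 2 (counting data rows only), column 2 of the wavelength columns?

With rows in first-appearance order of sample_id, row 2 is sample_id=S28. wavelength columns in first-appearance order: 630nm, 660nm, 620nm, 520nm; column 2 is 660nm.
Long rows with sample_id=S28, wavelength=660nm: max(16.68, 37.58, 31.93) = 37.58.

37.58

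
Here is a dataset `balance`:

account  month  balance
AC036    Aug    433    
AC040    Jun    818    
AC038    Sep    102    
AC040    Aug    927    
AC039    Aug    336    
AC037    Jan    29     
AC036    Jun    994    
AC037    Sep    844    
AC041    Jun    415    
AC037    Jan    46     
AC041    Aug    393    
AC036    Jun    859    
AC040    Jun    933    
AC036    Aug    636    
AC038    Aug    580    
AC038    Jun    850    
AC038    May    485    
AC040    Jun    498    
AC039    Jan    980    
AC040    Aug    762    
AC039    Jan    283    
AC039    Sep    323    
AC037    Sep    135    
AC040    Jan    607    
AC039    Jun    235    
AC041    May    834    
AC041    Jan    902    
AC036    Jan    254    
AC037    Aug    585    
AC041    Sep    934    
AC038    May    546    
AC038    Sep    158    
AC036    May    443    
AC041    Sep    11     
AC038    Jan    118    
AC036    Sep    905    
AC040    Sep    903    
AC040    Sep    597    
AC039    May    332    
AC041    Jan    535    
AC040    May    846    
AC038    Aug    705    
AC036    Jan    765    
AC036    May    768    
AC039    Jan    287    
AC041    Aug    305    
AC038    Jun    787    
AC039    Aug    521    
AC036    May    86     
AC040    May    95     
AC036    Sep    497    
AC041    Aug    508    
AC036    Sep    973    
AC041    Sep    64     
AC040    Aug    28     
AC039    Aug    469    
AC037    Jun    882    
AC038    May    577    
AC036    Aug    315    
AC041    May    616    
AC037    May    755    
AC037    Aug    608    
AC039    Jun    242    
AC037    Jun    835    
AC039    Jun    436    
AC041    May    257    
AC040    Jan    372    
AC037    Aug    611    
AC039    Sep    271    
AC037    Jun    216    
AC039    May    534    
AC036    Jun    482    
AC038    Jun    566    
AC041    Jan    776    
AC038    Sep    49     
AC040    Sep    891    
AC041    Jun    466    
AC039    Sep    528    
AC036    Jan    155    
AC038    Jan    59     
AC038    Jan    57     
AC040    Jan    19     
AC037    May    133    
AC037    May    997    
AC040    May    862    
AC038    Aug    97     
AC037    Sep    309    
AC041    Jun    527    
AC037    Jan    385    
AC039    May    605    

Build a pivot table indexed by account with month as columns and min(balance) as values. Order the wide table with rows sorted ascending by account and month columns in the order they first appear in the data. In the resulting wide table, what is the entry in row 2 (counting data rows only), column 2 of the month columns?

With rows sorted ascending by account, row 2 is account=AC037. month columns in first-appearance order: Aug, Jun, Sep, Jan, May; column 2 is Jun.
Long rows with account=AC037, month=Jun: min(882, 835, 216) = 216.

216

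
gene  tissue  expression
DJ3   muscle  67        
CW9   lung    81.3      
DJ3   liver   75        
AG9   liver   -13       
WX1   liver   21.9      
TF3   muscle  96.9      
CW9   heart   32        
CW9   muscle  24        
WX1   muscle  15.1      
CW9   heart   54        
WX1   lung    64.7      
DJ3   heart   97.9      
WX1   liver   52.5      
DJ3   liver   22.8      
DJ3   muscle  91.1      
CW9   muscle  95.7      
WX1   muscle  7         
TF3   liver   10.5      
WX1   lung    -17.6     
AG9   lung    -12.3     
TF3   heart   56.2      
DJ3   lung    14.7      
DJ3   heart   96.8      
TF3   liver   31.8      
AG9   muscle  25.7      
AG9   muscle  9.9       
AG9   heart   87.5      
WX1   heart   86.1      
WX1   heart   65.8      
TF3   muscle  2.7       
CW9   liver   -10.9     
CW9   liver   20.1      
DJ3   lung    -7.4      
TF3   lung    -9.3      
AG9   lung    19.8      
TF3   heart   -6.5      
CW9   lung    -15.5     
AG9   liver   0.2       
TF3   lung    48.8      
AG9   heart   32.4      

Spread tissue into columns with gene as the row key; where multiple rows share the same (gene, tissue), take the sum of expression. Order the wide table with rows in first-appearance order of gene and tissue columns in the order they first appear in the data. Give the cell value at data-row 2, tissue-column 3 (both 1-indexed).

9.2

With rows in first-appearance order of gene, row 2 is gene=CW9. tissue columns in first-appearance order: muscle, lung, liver, heart; column 3 is liver.
Long rows with gene=CW9, tissue=liver: -10.9 + 20.1 = 9.2.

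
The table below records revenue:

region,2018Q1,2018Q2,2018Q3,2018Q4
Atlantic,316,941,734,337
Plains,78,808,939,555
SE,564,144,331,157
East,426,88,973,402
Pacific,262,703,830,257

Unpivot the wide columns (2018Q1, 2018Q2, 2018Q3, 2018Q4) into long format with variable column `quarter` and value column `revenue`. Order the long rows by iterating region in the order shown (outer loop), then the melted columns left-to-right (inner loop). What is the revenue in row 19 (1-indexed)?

20 rows total (5 × 4). Row 19: index ⌊(19-1)/4⌋ = 4 into region → Pacific; (19-1) mod 4 = 2 into the melted columns → 2018Q3.
So row 19 is (Pacific, 2018Q3, 830); revenue = 830.

830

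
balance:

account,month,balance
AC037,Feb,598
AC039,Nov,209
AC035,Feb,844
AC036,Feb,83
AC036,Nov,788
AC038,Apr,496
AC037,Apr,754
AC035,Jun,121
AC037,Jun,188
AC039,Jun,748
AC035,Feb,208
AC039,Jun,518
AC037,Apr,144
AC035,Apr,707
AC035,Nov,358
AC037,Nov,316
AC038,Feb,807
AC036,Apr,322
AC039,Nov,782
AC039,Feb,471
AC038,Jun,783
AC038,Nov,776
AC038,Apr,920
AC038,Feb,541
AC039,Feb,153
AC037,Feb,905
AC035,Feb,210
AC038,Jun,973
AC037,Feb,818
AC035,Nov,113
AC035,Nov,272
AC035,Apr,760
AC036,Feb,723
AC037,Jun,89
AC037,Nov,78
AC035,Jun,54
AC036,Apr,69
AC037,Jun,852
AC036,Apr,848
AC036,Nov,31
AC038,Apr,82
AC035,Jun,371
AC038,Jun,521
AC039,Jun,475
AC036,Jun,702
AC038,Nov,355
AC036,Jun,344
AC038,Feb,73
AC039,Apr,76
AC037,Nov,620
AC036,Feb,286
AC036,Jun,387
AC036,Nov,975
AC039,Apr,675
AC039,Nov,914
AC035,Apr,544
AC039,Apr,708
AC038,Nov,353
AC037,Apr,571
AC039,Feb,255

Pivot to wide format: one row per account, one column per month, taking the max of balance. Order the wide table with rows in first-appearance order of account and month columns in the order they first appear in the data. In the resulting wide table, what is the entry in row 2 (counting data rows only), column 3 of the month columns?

With rows in first-appearance order of account, row 2 is account=AC039. month columns in first-appearance order: Feb, Nov, Apr, Jun; column 3 is Apr.
Long rows with account=AC039, month=Apr: max(76, 675, 708) = 708.

708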